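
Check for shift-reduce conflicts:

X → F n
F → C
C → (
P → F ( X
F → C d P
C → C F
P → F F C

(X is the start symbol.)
Yes — I2: [F → C .] vs [C → . (]; I10: [C → ( .] vs [C → . (]; I12: [P → F F C .] vs [C → . (]

A shift-reduce conflict occurs when an LR(0) state has both:
  - a complete (reduce) item [A → α .] (dot at the end), and
  - a shift item [B → β . c γ] (dot before a terminal).

Augment with X' → X and build the canonical LR(0) collection (I0 = CLOSURE({[X' → . X]}), then GOTO on every symbol after a dot until no new states appear). It has 14 states:
  I0: { [C → . (], [C → . C F], [F → . C d P], [F → . C], [X → . F n], [X' → . X] }  — shift
  I1: { [C → ( .] }  — reduce
  I2: { [C → . (], [C → . C F], [C → C . F], [F → . C d P], [F → . C], [F → C . d P], [F → C .] }  — shift, reduce
  I3: { [X → F . n] }  — shift
  I4: { [X' → X .] }  — accept
  I5: { [X → F n .] }  — reduce
  I6: { [C → C F .] }  — reduce
  I7: { [C → . (], [C → . C F], [F → . C d P], [F → . C], [F → C d . P], [P → . F ( X], [P → . F F C] }  — shift
  I8: { [C → . (], [C → . C F], [F → . C d P], [F → . C], [P → F . ( X], [P → F . F C] }  — shift
  I9: { [F → C d P .] }  — reduce
  I10: { [C → ( .], [C → . (], [C → . C F], [F → . C d P], [F → . C], [P → F ( . X], [X → . F n] }  — shift, reduce
  I11: { [C → . (], [C → . C F], [P → F F . C] }  — shift
  I12: { [C → . (], [C → . C F], [C → C . F], [F → . C d P], [F → . C], [P → F F C .] }  — shift, reduce
  I13: { [P → F ( X .] }  — reduce

I2 contains reduce item [F → C .] and shift items [C → . (], [F → C . d P] — shift-reduce conflict.
I10 contains reduce item [C → ( .] and shift item [C → . (] — shift-reduce conflict.
I12 contains reduce item [P → F F C .] and shift item [C → . (] — shift-reduce conflict.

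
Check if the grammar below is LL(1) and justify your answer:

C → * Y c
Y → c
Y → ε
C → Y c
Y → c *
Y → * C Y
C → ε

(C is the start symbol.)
No. Predict set conflict for C: { '*' }

A grammar is LL(1) if for each non-terminal N with multiple productions, the predict sets of those productions are pairwise disjoint, where PREDICT(N → α) = (FIRST(α) \ {ε}) ∪ (FOLLOW(N) if α ⇒* ε).

Relevant sets:
  FIRST(Y) = { '*', 'c', ε }
  FOLLOW(C) = { $, '*', 'c' }
  FOLLOW(Y) = { 'c' }

For C:
  PREDICT(C → '*' Y c) = { '*' }
  PREDICT(C → Y c) = { '*', 'c' }
  PREDICT(C → ε) = { $, '*', 'c' }
For Y:
  PREDICT(Y → c) = { 'c' }
  PREDICT(Y → ε) = { 'c' }
  PREDICT(Y → c '*') = { 'c' }
  PREDICT(Y → '*' C Y) = { '*' }

Conflict found: Predict set conflict for C: { '*' }
The grammar is NOT LL(1).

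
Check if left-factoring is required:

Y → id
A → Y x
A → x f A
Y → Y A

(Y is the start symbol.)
Left-factoring is needed when two productions for the same non-terminal
share a common prefix on the right-hand side.

Productions for Y:
  Y → id
  Y → Y A
Productions for A:
  A → Y x
  A → x f A

No common prefixes found.

Answer: No, left-factoring is not needed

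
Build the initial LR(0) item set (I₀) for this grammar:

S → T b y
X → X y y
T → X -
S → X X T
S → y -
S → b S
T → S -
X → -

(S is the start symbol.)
First, augment the grammar with S' → S
I₀ = CLOSURE({ [S' → . S] }):
  [S' → . S] has the dot before S: add [S → . T b y], [S → . X X T], [S → . y -], [S → . b S]
  [S → . T b y] has the dot before T: add [T → . X -], [T → . S -]
  [S → . X X T] has the dot before X: add [X → . X y y], [X → . -]
No further items can be added.

I₀ = { [S → . T b y], [S → . X X T], [S → . b S], [S → . y -], [S' → . S], [T → . S -], [T → . X -], [X → . -], [X → . X y y] }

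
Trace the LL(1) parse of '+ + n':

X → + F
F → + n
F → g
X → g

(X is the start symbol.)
LL(1) parsing maintains a stack (initially the start symbol over $) and the input. At each step: if the stack top is a terminal, match it against the current input token; if it is a non-terminal N, replace it with the RHS of M[N, lookahead] (the unique production whose predict set contains the lookahead).

Stack is shown with the top on the left.

Stack  Input    Action
----------------------
X $    + + n $  output X → + F
+ F $  + + n $  match '+'
F $    + n $    output F → + n
+ n $  + n $    match '+'
n $    n $      match 'n'
$      $        accept

The string is accepted.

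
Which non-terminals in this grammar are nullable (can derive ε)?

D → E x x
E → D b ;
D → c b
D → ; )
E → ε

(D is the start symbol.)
A non-terminal is nullable if it can derive ε (the empty string): either it has an ε-production, or it has a production whose right-hand side consists entirely of nullable non-terminals.

ε-productions: E → ε
So E is immediately nullable.
No further non-terminal can be added: every production for the remaining non-terminals contains a terminal or a non-nullable non-terminal.
Nullable = { 'E' }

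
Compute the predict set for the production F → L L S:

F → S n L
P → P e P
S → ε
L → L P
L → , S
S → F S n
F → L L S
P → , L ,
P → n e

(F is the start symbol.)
PREDICT(F → L L S) = (FIRST(RHS) \ {ε}) ∪ (FOLLOW(F) if ε ∈ FIRST(RHS), i.e. RHS ⇒* ε)
FIRST(L) = { ',' }
FIRST(L L S) = { ',' }
ε ∉ FIRST(L L S), so FOLLOW(F) is not added.
PREDICT(F → L L S) = { ',' }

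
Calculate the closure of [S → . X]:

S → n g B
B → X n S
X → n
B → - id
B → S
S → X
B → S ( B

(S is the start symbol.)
Start with: [S → . X]
  [S → . X] has the dot before X: add [X → . n]
No further items can be added.

CLOSURE = { [S → . X], [X → . n] }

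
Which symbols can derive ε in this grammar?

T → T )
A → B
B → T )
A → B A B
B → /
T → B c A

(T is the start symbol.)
A non-terminal is nullable if it can derive ε (the empty string): either it has an ε-production, or it has a production whose right-hand side consists entirely of nullable non-terminals.

There are no ε-productions, so no non-terminal can derive ε.
No non-terminals are nullable.

Answer: None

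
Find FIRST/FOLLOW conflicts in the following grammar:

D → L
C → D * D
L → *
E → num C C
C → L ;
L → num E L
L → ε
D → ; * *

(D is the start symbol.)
Yes. D → ';' '*' '*' with FOLLOW(D) on { ';' }; L → '*' with FOLLOW(L) on { '*' }; L → num E L with FOLLOW(L) on { 'num' }

A FIRST/FOLLOW conflict occurs when a non-terminal N has a nullable alternative N → β (β ⇒* ε) and another alternative N → α with FIRST(α) ∩ FOLLOW(N) ≠ ∅: on such a lookahead the parser cannot decide between expanding α and letting N vanish via β.

Nullable non-terminals: D, L.
FIRST sets used below: FIRST(L) = { '*', 'num', ε }

D: nullable alternative(s) D → L; FOLLOW(D) = { $, '*', ';', 'num' }
  D → L: FIRST \ {ε} = { '*', 'num' } — this is the only nullable alternative, skip
  D → ; * *: FIRST \ {ε} = { ';' } — overlaps FOLLOW(D) on { ';' }: CONFLICT

L: nullable alternative(s) L → ε; FOLLOW(L) = { $, '*', ';', 'num' }
  L → *: FIRST \ {ε} = { '*' } — overlaps FOLLOW(L) on { '*' }: CONFLICT
  L → num E L: FIRST \ {ε} = { 'num' } — overlaps FOLLOW(L) on { 'num' }: CONFLICT
  L → ε: FIRST \ {ε} = { } — this is the only nullable alternative, skip

C, E have no nullable alternative, so no FIRST/FOLLOW check is needed there.

So the grammar has 3 FIRST/FOLLOW conflicts (marked CONFLICT above).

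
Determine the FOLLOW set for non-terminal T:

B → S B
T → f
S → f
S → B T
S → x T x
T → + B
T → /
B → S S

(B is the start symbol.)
To compute FOLLOW(T), find every occurrence of T on a right-hand side N → α T β: add FIRST(β) \ {ε}, and if β is empty or nullable also add FOLLOW(N). Iterate to a fixed point.

In S → B T: T is at the end, add FOLLOW(S)
In S → x T x: T is followed by x, add FIRST(x) \ {ε} = { 'x' }

The FOLLOW sets referred to above (computed the same way, to a fixed point):
  FOLLOW(S) = { $, '+', '/', 'f', 'x' }

Taking the union: FOLLOW(T) = { $, '+', '/', 'f', 'x' }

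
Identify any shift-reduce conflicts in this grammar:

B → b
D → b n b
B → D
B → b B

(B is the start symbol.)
Yes — I3: [B → b .] vs [B → . b]

A shift-reduce conflict occurs when an LR(0) state has both:
  - a complete (reduce) item [A → α .] (dot at the end), and
  - a shift item [B → β . c γ] (dot before a terminal).

Augment with B' → B and build the canonical LR(0) collection (I0 = CLOSURE({[B' → . B]}), then GOTO on every symbol after a dot until no new states appear). It has 7 states:
  I0: { [B → . D], [B → . b B], [B → . b], [B' → . B], [D → . b n b] }  — shift
  I1: { [B' → B .] }  — accept
  I2: { [B → D .] }  — reduce
  I3: { [B → . D], [B → . b B], [B → . b], [B → b . B], [B → b .], [D → . b n b], [D → b . n b] }  — shift, reduce
  I4: { [B → b B .] }  — reduce
  I5: { [D → b n . b] }  — shift
  I6: { [D → b n b .] }  — reduce

I3 contains reduce item [B → b .] and shift items [B → . b], [B → . b B], [D → . b n b], [D → b . n b] — shift-reduce conflict.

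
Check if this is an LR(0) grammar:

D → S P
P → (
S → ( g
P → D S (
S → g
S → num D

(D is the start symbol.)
Augment with D' → D and build the canonical LR(0) collection (I0 = CLOSURE({[D' → . D]}), then GOTO on every symbol after a dot until no new states appear). It has 13 states:
  I0: { [D → . S P], [D' → . D], [S → . ( g], [S → . g], [S → . num D] }  — shift
  I1: { [S → ( . g] }  — shift
  I2: { [D' → D .] }  — accept
  I3: { [D → . S P], [D → S . P], [P → . (], [P → . D S (], [S → . ( g], [S → . g], [S → . num D] }  — shift
  I4: { [S → g .] }  — reduce
  I5: { [D → . S P], [S → . ( g], [S → . g], [S → . num D], [S → num . D] }  — shift
  I6: { [S → num D .] }  — reduce
  I7: { [P → ( .], [S → ( . g] }  — shift, reduce
  I8: { [P → D . S (], [S → . ( g], [S → . g], [S → . num D] }  — shift
  I9: { [D → S P .] }  — reduce
  I10: { [P → D S . (] }  — shift
  I11: { [P → D S ( .] }  — reduce
  I12: { [S → ( g .] }  — reduce

Conflict in state I7:
  Shift-reduce conflict between [P → ( .] and [S → ( . g]
So the grammar is NOT LR(0).

Answer: No. Shift-reduce conflict between [P → ( .] and [S → ( . g]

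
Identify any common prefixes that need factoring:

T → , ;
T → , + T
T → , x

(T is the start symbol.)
Yes, T has productions with common prefix ','

Left-factoring is needed when two productions for the same non-terminal
share a common prefix on the right-hand side.

Productions for T:
  T → , ;
  T → , + T
  T → , x

Found common prefix ',' in productions for T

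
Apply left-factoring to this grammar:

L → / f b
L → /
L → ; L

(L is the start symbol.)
Left-factoring transforms A → αβ₁ | αβ₂ into A → αA' and A' → β₁ | β₂
(α is the longest common prefix among the alternatives). Repeat until
no nonterminal has two alternatives with a common prefix.

Round 1: L has alternatives sharing prefix '/'. Introduce L': L → / L'
  Add: L' → f b
  Add: L' → ε

No remaining common prefixes — done.

Resulting grammar:
L → / L'
L' → f b
L' → ε
L → ; L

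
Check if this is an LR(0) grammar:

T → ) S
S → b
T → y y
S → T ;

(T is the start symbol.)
A grammar is LR(0) if no state in the canonical LR(0) collection has:
  - both a shift item (dot before a terminal) and a complete item (shift-reduce conflict), or
  - two or more complete items (reduce-reduce conflict; the accept item [T' → T .] counts as a complete item here).

Augment with T' → T and build the canonical LR(0) collection (I0 = CLOSURE({[T' → . T]}), then GOTO on every symbol after a dot until no new states appear). It has 9 states:
  I0: { [T → . ) S], [T → . y y], [T' → . T] }  — shift
  I1: { [S → . T ;], [S → . b], [T → ) . S], [T → . ) S], [T → . y y] }  — shift
  I2: { [T' → T .] }  — accept
  I3: { [T → y . y] }  — shift
  I4: { [T → y y .] }  — reduce
  I5: { [T → ) S .] }  — reduce
  I6: { [S → T . ;] }  — shift
  I7: { [S → b .] }  — reduce
  I8: { [S → T ; .] }  — reduce

Every state is either a pure shift/goto state or contains exactly one complete item and nothing to shift — no conflicts. The grammar is LR(0).

Answer: Yes, the grammar is LR(0)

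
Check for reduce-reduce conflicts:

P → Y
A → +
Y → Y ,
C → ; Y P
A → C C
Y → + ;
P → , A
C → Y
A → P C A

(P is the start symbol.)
Augment with P' → P and build the canonical LR(0) collection (I0 = CLOSURE({[P' → . P]}), then GOTO on every symbol after a dot until no new states appear). It has 20 states:
  I0: { [P → . , A], [P → . Y], [P' → . P], [Y → . + ;], [Y → . Y ,] }  — shift
  I1: { [Y → + . ;] }  — shift
  I2: { [A → . +], [A → . C C], [A → . P C A], [C → . ; Y P], [C → . Y], [P → , . A], [P → . , A], [P → . Y], [Y → . + ;], [Y → . Y ,] }  — shift
  I3: { [P' → P .] }  — accept
  I4: { [P → Y .], [Y → Y . ,] }  — shift, reduce
  I5: { [Y → Y , .] }  — reduce
  I6: { [A → + .], [Y → + . ;] }  — shift, reduce
  I7: { [C → ; . Y P], [Y → . + ;], [Y → . Y ,] }  — shift
  I8: { [P → , A .] }  — reduce
  I9: { [A → C . C], [C → . ; Y P], [C → . Y], [Y → . + ;], [Y → . Y ,] }  — shift
  I10: { [A → P . C A], [C → . ; Y P], [C → . Y], [Y → . + ;], [Y → . Y ,] }  — shift
  I11: { [C → Y .], [P → Y .], [Y → Y . ,] }  — shift, 2 reduces
  I12: { [A → . +], [A → . C C], [A → . P C A], [A → P C . A], [C → . ; Y P], [C → . Y], [P → . , A], [P → . Y], [Y → . + ;], [Y → . Y ,] }  — shift
  I13: { [C → Y .], [Y → Y . ,] }  — shift, reduce
  I14: { [A → P C A .] }  — reduce
  I15: { [A → C C .] }  — reduce
  I16: { [C → ; Y . P], [P → . , A], [P → . Y], [Y → . + ;], [Y → . Y ,], [Y → Y . ,] }  — shift
  I17: { [A → . +], [A → . C C], [A → . P C A], [C → . ; Y P], [C → . Y], [P → , . A], [P → . , A], [P → . Y], [Y → . + ;], [Y → . Y ,], [Y → Y , .] }  — shift, reduce
  I18: { [C → ; Y P .] }  — reduce
  I19: { [Y → + ; .] }  — reduce

I11 contains complete items [C → Y .], [P → Y .] — reduce-reduce conflict.

Answer: Yes — I11: [C → Y .] vs [P → Y .]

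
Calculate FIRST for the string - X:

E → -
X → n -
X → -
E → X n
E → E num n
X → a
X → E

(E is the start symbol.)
{ '-' }

To compute FIRST(- X), process the symbols left to right:
Symbol - is a terminal. Add '-' and stop.
FIRST(- X) = { '-' }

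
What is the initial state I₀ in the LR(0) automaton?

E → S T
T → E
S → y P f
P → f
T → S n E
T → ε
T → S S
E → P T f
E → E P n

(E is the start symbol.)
{ [E → . E P n], [E → . P T f], [E → . S T], [E' → . E], [P → . f], [S → . y P f] }

First, augment the grammar with E' → E
I₀ = CLOSURE({ [E' → . E] }):
  [E' → . E] has the dot before E: add [E → . S T], [E → . P T f], [E → . E P n]
  [E → . S T] has the dot before S: add [S → . y P f]
  [E → . P T f] has the dot before P: add [P → . f]
No further items can be added.

I₀ = { [E → . E P n], [E → . P T f], [E → . S T], [E' → . E], [P → . f], [S → . y P f] }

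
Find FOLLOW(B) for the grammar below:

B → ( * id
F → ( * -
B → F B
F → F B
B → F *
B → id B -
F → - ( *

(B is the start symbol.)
B is the start symbol, so $ ∈ FOLLOW(B).
In B → F B: B is at the end; this adds FOLLOW(B) to itself — nothing new
In F → F B: B is at the end, add FOLLOW(F)
In B → id B -: B is followed by '-', add FIRST('-') \ {ε} = { '-' }

The FOLLOW sets referred to above (computed the same way, to a fixed point):
  FOLLOW(F) = { '(', '*', '-', 'id' }

Taking the union: FOLLOW(B) = { $, '(', '*', '-', 'id' }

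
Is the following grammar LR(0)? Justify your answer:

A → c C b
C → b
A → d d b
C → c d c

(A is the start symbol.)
A grammar is LR(0) if no state in the canonical LR(0) collection has:
  - both a shift item (dot before a terminal) and a complete item (shift-reduce conflict), or
  - two or more complete items (reduce-reduce conflict; the accept item [A' → A .] counts as a complete item here).

Augment with A' → A and build the canonical LR(0) collection (I0 = CLOSURE({[A' → . A]}), then GOTO on every symbol after a dot until no new states appear). It has 12 states:
  I0: { [A → . c C b], [A → . d d b], [A' → . A] }  — shift
  I1: { [A' → A .] }  — accept
  I2: { [A → c . C b], [C → . b], [C → . c d c] }  — shift
  I3: { [A → d . d b] }  — shift
  I4: { [A → d d . b] }  — shift
  I5: { [A → d d b .] }  — reduce
  I6: { [A → c C . b] }  — shift
  I7: { [C → b .] }  — reduce
  I8: { [C → c . d c] }  — shift
  I9: { [C → c d . c] }  — shift
  I10: { [C → c d c .] }  — reduce
  I11: { [A → c C b .] }  — reduce

Every state is either a pure shift/goto state or contains exactly one complete item and nothing to shift — no conflicts. The grammar is LR(0).

Answer: Yes, the grammar is LR(0)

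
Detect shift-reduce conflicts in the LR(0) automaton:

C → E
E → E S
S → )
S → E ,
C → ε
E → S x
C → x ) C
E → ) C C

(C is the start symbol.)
Yes — I0: [C → .] vs [C → . x ) C]; I1: [C → .] vs [C → . x ) C]; I3: [C → E .] vs [E → . ) C C]; I6: [C → .] vs [C → . x ) C]; I11: [E → E S .] vs [E → S . x]; I12: [C → .] vs [C → . x ) C]

Augment with C' → C and build the canonical LR(0) collection (I0 = CLOSURE({[C' → . C]}), then GOTO on every symbol after a dot until no new states appear). It has 14 states:
  I0: { [C → . E], [C → . x ) C], [C → .], [C' → . C], [E → . ) C C], [E → . E S], [E → . S x], [S → . )], [S → . E ,] }  — shift, reduce
  I1: { [C → . E], [C → . x ) C], [C → .], [E → ) . C C], [E → . ) C C], [E → . E S], [E → . S x], [S → ) .], [S → . )], [S → . E ,] }  — shift, 2 reduces
  I2: { [C' → C .] }  — accept
  I3: { [C → E .], [E → . ) C C], [E → . E S], [E → . S x], [E → E . S], [S → . )], [S → . E ,], [S → E . ,] }  — shift, reduce
  I4: { [E → S . x] }  — shift
  I5: { [C → x . ) C] }  — shift
  I6: { [C → . E], [C → . x ) C], [C → .], [C → x ) . C], [E → . ) C C], [E → . E S], [E → . S x], [S → . )], [S → . E ,] }  — shift, reduce
  I7: { [C → x ) C .] }  — reduce
  I8: { [E → S x .] }  — reduce
  I9: { [S → E , .] }  — reduce
  I10: { [E → . ) C C], [E → . E S], [E → . S x], [E → E . S], [S → . )], [S → . E ,], [S → E . ,] }  — shift
  I11: { [E → E S .], [E → S . x] }  — shift, reduce
  I12: { [C → . E], [C → . x ) C], [C → .], [E → ) C . C], [E → . ) C C], [E → . E S], [E → . S x], [S → . )], [S → . E ,] }  — shift, reduce
  I13: { [E → ) C C .] }  — reduce

I0 contains reduce item [C → .] and shift items [C → . x ) C], [E → . ) C C], [S → . )] — shift-reduce conflict.
I1 contains reduce items [C → .], [S → ) .] and shift items [C → . x ) C], [E → . ) C C], [S → . )] — shift-reduce conflict.
I3 contains reduce item [C → E .] and shift items [E → . ) C C], [S → . )], [S → E . ,] — shift-reduce conflict.
I6 contains reduce item [C → .] and shift items [C → . x ) C], [E → . ) C C], [S → . )] — shift-reduce conflict.
I11 contains reduce item [E → E S .] and shift item [E → S . x] — shift-reduce conflict.
I12 contains reduce item [C → .] and shift items [C → . x ) C], [E → . ) C C], [S → . )] — shift-reduce conflict.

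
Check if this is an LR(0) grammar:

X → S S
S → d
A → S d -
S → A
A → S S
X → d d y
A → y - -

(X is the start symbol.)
No. Shift-reduce conflict between [S → d .] and [X → d . d y]

Augment with X' → X and build the canonical LR(0) collection (I0 = CLOSURE({[X' → . X]}), then GOTO on every symbol after a dot until no new states appear). It has 14 states:
  I0: { [A → . S S], [A → . S d -], [A → . y - -], [S → . A], [S → . d], [X → . S S], [X → . d d y], [X' → . X] }  — shift
  I1: { [S → A .] }  — reduce
  I2: { [A → . S S], [A → . S d -], [A → . y - -], [A → S . S], [A → S . d -], [S → . A], [S → . d], [X → S . S] }  — shift
  I3: { [X' → X .] }  — accept
  I4: { [S → d .], [X → d . d y] }  — shift, reduce
  I5: { [A → y . - -] }  — shift
  I6: { [A → y - . -] }  — shift
  I7: { [A → y - - .] }  — reduce
  I8: { [X → d d . y] }  — shift
  I9: { [X → d d y .] }  — reduce
  I10: { [A → . S S], [A → . S d -], [A → . y - -], [A → S . S], [A → S . d -], [A → S S .], [S → . A], [S → . d], [X → S S .] }  — shift, 2 reduces
  I11: { [A → S d . -], [S → d .] }  — shift, reduce
  I12: { [A → S d - .] }  — reduce
  I13: { [A → . S S], [A → . S d -], [A → . y - -], [A → S . S], [A → S . d -], [A → S S .], [S → . A], [S → . d] }  — shift, reduce

Conflict in state I4:
  Shift-reduce conflict between [S → d .] and [X → d . d y]
So the grammar is NOT LR(0).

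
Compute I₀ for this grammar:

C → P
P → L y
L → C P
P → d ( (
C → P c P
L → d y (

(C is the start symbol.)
{ [C → . P c P], [C → . P], [C' → . C], [L → . C P], [L → . d y (], [P → . L y], [P → . d ( (] }

First, augment the grammar with C' → C
I₀ = CLOSURE({ [C' → . C] }):
  [C' → . C] has the dot before C: add [C → . P], [C → . P c P]
  [C → . P] has the dot before P: add [P → . L y], [P → . d ( (]
  [P → . L y] has the dot before L: add [L → . C P], [L → . d y (]
No further items can be added.

I₀ = { [C → . P c P], [C → . P], [C' → . C], [L → . C P], [L → . d y (], [P → . L y], [P → . d ( (] }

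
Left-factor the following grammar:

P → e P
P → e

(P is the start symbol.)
Left-factoring transforms A → αβ₁ | αβ₂ into A → αA' and A' → β₁ | β₂
(α is the longest common prefix among the alternatives). Repeat until
no nonterminal has two alternatives with a common prefix.

Round 1: P has alternatives sharing prefix 'e'. Introduce P': P → e P'
  Add: P' → P
  Add: P' → ε

No remaining common prefixes — done.

Resulting grammar:
P → e P'
P' → P
P' → ε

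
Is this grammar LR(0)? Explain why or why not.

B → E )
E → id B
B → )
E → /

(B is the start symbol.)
Yes, the grammar is LR(0)

A grammar is LR(0) if no state in the canonical LR(0) collection has:
  - both a shift item (dot before a terminal) and a complete item (shift-reduce conflict), or
  - two or more complete items (reduce-reduce conflict; the accept item [B' → B .] counts as a complete item here).

Augment with B' → B and build the canonical LR(0) collection (I0 = CLOSURE({[B' → . B]}), then GOTO on every symbol after a dot until no new states appear). It has 8 states:
  I0: { [B → . )], [B → . E )], [B' → . B], [E → . /], [E → . id B] }  — shift
  I1: { [B → ) .] }  — reduce
  I2: { [E → / .] }  — reduce
  I3: { [B' → B .] }  — accept
  I4: { [B → E . )] }  — shift
  I5: { [B → . )], [B → . E )], [E → . /], [E → . id B], [E → id . B] }  — shift
  I6: { [E → id B .] }  — reduce
  I7: { [B → E ) .] }  — reduce

Every state is either a pure shift/goto state or contains exactly one complete item and nothing to shift — no conflicts. The grammar is LR(0).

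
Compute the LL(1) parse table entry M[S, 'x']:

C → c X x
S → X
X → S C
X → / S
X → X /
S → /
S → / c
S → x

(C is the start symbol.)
To find M[S, 'x'], we find productions for S where 'x' is in the predict set (PREDICT(N → α) = (FIRST(α) \ {ε}) ∪ (FOLLOW(N) if α ⇒* ε)).

Relevant sets:
  FIRST(X) = { '/', 'x' }

S → X: PREDICT = { '/', 'x' }
  'x' is in predict set, so this production goes in M[S, 'x']
S → /: PREDICT = { '/' }
S → / c: PREDICT = { '/' }
S → x: PREDICT = { 'x' }
  'x' is in predict set, so this production goes in M[S, 'x']

M[S, 'x'] = S → X, S → x  (a multiply-defined cell — the grammar is not LL(1))

Answer: S → X, S → x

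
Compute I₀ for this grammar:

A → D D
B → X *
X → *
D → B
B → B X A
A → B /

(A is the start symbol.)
First, augment the grammar with A' → A
I₀ = CLOSURE({ [A' → . A] }):
  [A' → . A] has the dot before A: add [A → . D D], [A → . B /]
  [A → . D D] has the dot before D: add [D → . B]
  [A → . B /] has the dot before B: add [B → . X *], [B → . B X A]
  [B → . X *] has the dot before X: add [X → . *]
No further items can be added.

I₀ = { [A → . B /], [A → . D D], [A' → . A], [B → . B X A], [B → . X *], [D → . B], [X → . *] }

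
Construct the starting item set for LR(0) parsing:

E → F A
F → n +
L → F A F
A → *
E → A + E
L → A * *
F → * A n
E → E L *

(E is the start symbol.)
{ [A → . *], [E → . A + E], [E → . E L *], [E → . F A], [E' → . E], [F → . * A n], [F → . n +] }

First, augment the grammar with E' → E
I₀ = CLOSURE({ [E' → . E] }):
  [E' → . E] has the dot before E: add [E → . F A], [E → . A + E], [E → . E L *]
  [E → . F A] has the dot before F: add [F → . n +], [F → . * A n]
  [E → . A + E] has the dot before A: add [A → . *]
No further items can be added.

I₀ = { [A → . *], [E → . A + E], [E → . E L *], [E → . F A], [E' → . E], [F → . * A n], [F → . n +] }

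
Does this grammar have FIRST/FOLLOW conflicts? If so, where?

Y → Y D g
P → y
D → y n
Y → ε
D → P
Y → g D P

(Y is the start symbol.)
Yes. Y → Y D g with FOLLOW(Y) on { 'y' }

Nullable non-terminals: Y.
FIRST sets used below: FIRST(Y) = { 'g', 'y', ε }, FIRST(D) = { 'y' }

Y: nullable alternative(s) Y → ε; FOLLOW(Y) = { $, 'y' }
  Y → Y D g: FIRST \ {ε} = { 'g', 'y' } — overlaps FOLLOW(Y) on { 'y' }: CONFLICT
  Y → ε: FIRST \ {ε} = { } — this is the only nullable alternative, skip
  Y → g D P: FIRST \ {ε} = { 'g' } — disjoint from FOLLOW(Y)

D, P have no nullable alternative, so no FIRST/FOLLOW check is needed there.

So the grammar has 1 FIRST/FOLLOW conflict (marked CONFLICT above).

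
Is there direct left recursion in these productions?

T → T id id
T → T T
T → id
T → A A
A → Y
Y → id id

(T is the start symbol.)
Yes, T is left-recursive

Direct left recursion occurs when N → N α for some non-terminal N (the right-hand side begins with the left-hand side itself).

T → T id id: LEFT RECURSIVE (starts with T)
T → T T: LEFT RECURSIVE (starts with T)
T → id: starts with id
T → A A: starts with A
A → Y: starts with Y
Y → id id: starts with id

The grammar has direct left recursion on: T.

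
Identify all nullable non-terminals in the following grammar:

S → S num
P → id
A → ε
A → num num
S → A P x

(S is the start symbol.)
{ 'A' }

A non-terminal is nullable if it can derive ε (the empty string): either it has an ε-production, or it has a production whose right-hand side consists entirely of nullable non-terminals.

ε-productions: A → ε
So A is immediately nullable.
No further non-terminal can be added: every production for the remaining non-terminals contains a terminal or a non-nullable non-terminal.
Nullable = { 'A' }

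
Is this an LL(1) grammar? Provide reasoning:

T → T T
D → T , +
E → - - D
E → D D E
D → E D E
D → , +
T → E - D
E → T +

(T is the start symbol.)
No. Predict set conflict for T: { ',', '-' }

A grammar is LL(1) if for each non-terminal N with multiple productions, the predict sets of those productions are pairwise disjoint, where PREDICT(N → α) = (FIRST(α) \ {ε}) ∪ (FOLLOW(N) if α ⇒* ε).

Relevant sets:
  FIRST(T) = { ',', '-' }
  FIRST(E) = { ',', '-' }
  FIRST(D) = { ',', '-' }

For T:
  PREDICT(T → T T) = { ',', '-' }
  PREDICT(T → E '-' D) = { ',', '-' }
For D:
  PREDICT(D → T ',' '+') = { ',', '-' }
  PREDICT(D → E D E) = { ',', '-' }
  PREDICT(D → ',' '+') = { ',' }
For E:
  PREDICT(E → '-' '-' D) = { '-' }
  PREDICT(E → D D E) = { ',', '-' }
  PREDICT(E → T '+') = { ',', '-' }

Conflict found: Predict set conflict for T: { ',', '-' }
The grammar is NOT LL(1).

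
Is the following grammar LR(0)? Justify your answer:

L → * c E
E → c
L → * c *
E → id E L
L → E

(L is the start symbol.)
Yes, the grammar is LR(0)

A grammar is LR(0) if no state in the canonical LR(0) collection has:
  - both a shift item (dot before a terminal) and a complete item (shift-reduce conflict), or
  - two or more complete items (reduce-reduce conflict; the accept item [L' → L .] counts as a complete item here).

Augment with L' → L and build the canonical LR(0) collection (I0 = CLOSURE({[L' → . L]}), then GOTO on every symbol after a dot until no new states appear). It has 11 states:
  I0: { [E → . c], [E → . id E L], [L → . * c *], [L → . * c E], [L → . E], [L' → . L] }  — shift
  I1: { [L → * . c *], [L → * . c E] }  — shift
  I2: { [L → E .] }  — reduce
  I3: { [L' → L .] }  — accept
  I4: { [E → c .] }  — reduce
  I5: { [E → . c], [E → . id E L], [E → id . E L] }  — shift
  I6: { [E → . c], [E → . id E L], [E → id E . L], [L → . * c *], [L → . * c E], [L → . E] }  — shift
  I7: { [E → id E L .] }  — reduce
  I8: { [E → . c], [E → . id E L], [L → * c . *], [L → * c . E] }  — shift
  I9: { [L → * c * .] }  — reduce
  I10: { [L → * c E .] }  — reduce

Every state is either a pure shift/goto state or contains exactly one complete item and nothing to shift — no conflicts. The grammar is LR(0).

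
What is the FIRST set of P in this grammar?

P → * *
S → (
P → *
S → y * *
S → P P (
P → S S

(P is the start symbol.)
FIRST sets of the other non-terminals involved (by the same procedure, iterated to a fixed point):
  FIRST(S) = { '(', '*', 'y' }

From P → * *:
  - '*' is a terminal: add '*' and stop
From P → *:
  - '*' is a terminal: add '*' and stop
From P → S S:
  - S is a non-terminal: add FIRST(S) \ {ε} = { '(', '*', 'y' }
    S is not nullable, so stop

Collecting: FIRST(P) = { '(', '*', 'y' }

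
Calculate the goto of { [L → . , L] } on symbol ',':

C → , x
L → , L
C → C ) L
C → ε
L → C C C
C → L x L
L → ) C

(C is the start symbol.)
GOTO(I, ',') = CLOSURE({ [A → αX.β] : [A → α.Xβ] ∈ I, X = ',' })

Items with dot before ',', with the dot advanced:
  [L → . , L] → [L → , . L]
Closure of the advanced items:
  [L → , . L] has the dot before L: add [L → . , L], [L → . C C C], [L → . ) C]
  [L → . C C C] has the dot before C: add [C → . , x], [C → . C ) L], [C → .], [C → . L x L]

GOTO = { [C → . , x], [C → . C ) L], [C → . L x L], [C → .], [L → , . L], [L → . ) C], [L → . , L], [L → . C C C] }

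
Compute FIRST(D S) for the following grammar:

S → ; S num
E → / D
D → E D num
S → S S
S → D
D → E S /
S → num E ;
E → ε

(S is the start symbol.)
FIRST sets of the non-terminals involved (from the grammar, by fixed-point iteration):
  FIRST(D) = { '/', ';', 'num' }

To compute FIRST(D S), process the symbols left to right:
Symbol D is a non-terminal. Add FIRST(D) \ {ε} = { '/', ';', 'num' }
D is not nullable (ε ∉ FIRST(D)), so stop here.
FIRST(D S) = { '/', ';', 'num' }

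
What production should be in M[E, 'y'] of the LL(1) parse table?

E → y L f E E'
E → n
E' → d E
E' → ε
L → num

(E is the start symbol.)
To find M[E, 'y'], we find productions for E where 'y' is in the predict set (PREDICT(N → α) = (FIRST(α) \ {ε}) ∪ (FOLLOW(N) if α ⇒* ε)).

E → y L f E E': PREDICT = { 'y' }
  'y' is in predict set, so this production goes in M[E, 'y']
E → n: PREDICT = { 'n' }

M[E, 'y'] = E → y L f E E'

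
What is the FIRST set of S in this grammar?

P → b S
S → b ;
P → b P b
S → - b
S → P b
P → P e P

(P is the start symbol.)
{ '-', 'b' }

FIRST sets of the other non-terminals involved (by the same procedure, iterated to a fixed point):
  FIRST(P) = { 'b' }

From S → b ;:
  - b is a terminal: add 'b' and stop
From S → - b:
  - '-' is a terminal: add '-' and stop
From S → P b:
  - P is a non-terminal: add FIRST(P) \ {ε} = { 'b' }
    P is not nullable, so stop

Collecting: FIRST(S) = { '-', 'b' }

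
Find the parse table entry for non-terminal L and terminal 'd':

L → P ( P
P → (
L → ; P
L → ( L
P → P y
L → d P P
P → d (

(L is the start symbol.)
To find M[L, 'd'], we find productions for L where 'd' is in the predict set (PREDICT(N → α) = (FIRST(α) \ {ε}) ∪ (FOLLOW(N) if α ⇒* ε)).

Relevant sets:
  FIRST(P) = { '(', 'd' }

L → P ( P: PREDICT = { '(', 'd' }
  'd' is in predict set, so this production goes in M[L, 'd']
L → ; P: PREDICT = { ';' }
L → ( L: PREDICT = { '(' }
L → d P P: PREDICT = { 'd' }
  'd' is in predict set, so this production goes in M[L, 'd']

M[L, 'd'] = L → P ( P, L → d P P  (a multiply-defined cell — the grammar is not LL(1))

Answer: L → P ( P, L → d P P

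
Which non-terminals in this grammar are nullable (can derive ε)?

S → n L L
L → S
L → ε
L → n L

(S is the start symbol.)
ε-productions: L → ε
So L is immediately nullable.
No further non-terminal can be added: every production for the remaining non-terminals contains a terminal or a non-nullable non-terminal.
Nullable = { 'L' }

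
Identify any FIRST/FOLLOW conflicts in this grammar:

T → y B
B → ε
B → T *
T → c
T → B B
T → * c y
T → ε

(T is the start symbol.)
A FIRST/FOLLOW conflict occurs when a non-terminal N has a nullable alternative N → β (β ⇒* ε) and another alternative N → α with FIRST(α) ∩ FOLLOW(N) ≠ ∅: on such a lookahead the parser cannot decide between expanding α and letting N vanish via β.

Nullable non-terminals: B, T.
FIRST sets used below: FIRST(T) = { '*', 'c', 'y', ε }, FIRST(B) = { '*', 'c', 'y', ε }

B: nullable alternative(s) B → ε; FOLLOW(B) = { $, '*', 'c', 'y' }
  B → ε: FIRST \ {ε} = { } — this is the only nullable alternative, skip
  B → T *: FIRST \ {ε} = { '*', 'c', 'y' } — overlaps FOLLOW(B) on { '*', 'c', 'y' }: CONFLICT

T: nullable alternative(s) T → B B, T → ε; FOLLOW(T) = { $, '*' }
  T → y B: FIRST \ {ε} = { 'y' } — disjoint from FOLLOW(T)
  T → c: FIRST \ {ε} = { 'c' } — disjoint from FOLLOW(T)
  T → B B: FIRST \ {ε} = { '*', 'c', 'y' } — overlaps FOLLOW(T) on { '*' }: CONFLICT
  T → * c y: FIRST \ {ε} = { '*' } — overlaps FOLLOW(T) on { '*' }: CONFLICT
  T → ε: FIRST \ {ε} = { } — disjoint from FOLLOW(T)

So the grammar has 3 FIRST/FOLLOW conflicts (marked CONFLICT above).

Answer: Yes. T → B B with FOLLOW(T) on { '*' }; T → '*' c y with FOLLOW(T) on { '*' }; B → T '*' with FOLLOW(B) on { '*', 'c', 'y' }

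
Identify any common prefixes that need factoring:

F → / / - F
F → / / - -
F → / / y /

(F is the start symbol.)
Left-factoring is needed when two productions for the same non-terminal
share a common prefix on the right-hand side.

Productions for F:
  F → / / - F
  F → / / - -
  F → / / y /

Found common prefix '/ /' in productions for F

Answer: Yes, F has productions with common prefix '/ /'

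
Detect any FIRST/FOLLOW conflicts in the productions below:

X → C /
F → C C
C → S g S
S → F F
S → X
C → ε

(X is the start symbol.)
Yes. C → S g S with FOLLOW(C) on { '/', 'g' }; S → X with FOLLOW(S) on { '/', 'g' }

Nullable non-terminals: C, F, S.
FIRST sets used below: FIRST(S) = { '/', 'g', ε }, FIRST(F) = { '/', 'g', ε }, FIRST(X) = { '/', 'g' }

C: nullable alternative(s) C → ε; FOLLOW(C) = { '/', 'g' }
  C → S g S: FIRST \ {ε} = { '/', 'g' } — overlaps FOLLOW(C) on { '/', 'g' }: CONFLICT
  C → ε: FIRST \ {ε} = { } — this is the only nullable alternative, skip
F has a nullable alternative but only one production, so nothing to check.

S: nullable alternative(s) S → F F; FOLLOW(S) = { '/', 'g' }
  S → F F: FIRST \ {ε} = { '/', 'g' } — this is the only nullable alternative, skip
  S → X: FIRST \ {ε} = { '/', 'g' } — overlaps FOLLOW(S) on { '/', 'g' }: CONFLICT

X has no nullable alternative, so no FIRST/FOLLOW check is needed there.

So the grammar has 2 FIRST/FOLLOW conflicts (marked CONFLICT above).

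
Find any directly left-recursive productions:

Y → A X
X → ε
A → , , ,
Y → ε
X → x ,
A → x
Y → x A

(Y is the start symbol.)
No direct left recursion

Y → A X: starts with A
X → ε: starts with ε
A → , , ,: starts with ','
Y → ε: starts with ε
X → x ,: starts with x
A → x: starts with x
Y → x A: starts with x

No direct left recursion found.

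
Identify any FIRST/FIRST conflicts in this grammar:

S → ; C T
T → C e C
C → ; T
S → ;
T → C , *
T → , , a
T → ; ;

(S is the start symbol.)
A FIRST/FIRST conflict occurs when two productions N → α and N → β for the same non-terminal have FIRST(α) ∩ FIRST(β) ≠ ∅ (with ε ∈ FIRST of a nullable right-hand side, so two nullable alternatives also conflict).

FIRST sets of the non-terminals at (or reachable through a nullable prefix from) the front of some alternative:
  FIRST(C) = { ';' }

Productions for S:
  S → ; C T: FIRST = { ';' }
  S → ;: FIRST = { ';' }
Productions for T:
  T → C e C: FIRST = { ';' }
  T → C , *: FIRST = { ';' }
  T → , , a: FIRST = { ',' }
  T → ; ;: FIRST = { ';' }
C has only one production, so no FIRST/FIRST conflict is possible there.

Conflict for S: S → ; C T and S → ;
  Overlap: { ';' }
Conflict for T: T → C e C and T → C , *
  Overlap: { ';' }
Conflict for T: T → C e C and T → ; ;
  Overlap: { ';' }
Conflict for T: T → C , * and T → ; ;
  Overlap: { ';' }

Answer: Yes. S → ';' C T / S → ';' on { ';' }; T → C e C / T → C ',' '*' on { ';' }; T → C e C / T → ';' ';' on { ';' }; T → C ',' '*' / T → ';' ';' on { ';' }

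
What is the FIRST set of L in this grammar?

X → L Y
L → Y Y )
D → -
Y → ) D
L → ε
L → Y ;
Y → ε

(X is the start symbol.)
{ ')', ';', ε }

To compute FIRST(L), examine every production with L on the left-hand side, reading each right-hand side left to right until a non-nullable symbol is reached.

FIRST sets of the other non-terminals involved (by the same procedure, iterated to a fixed point):
  FIRST(Y) = { ')', ε }

From L → Y Y ):
  - Y is a non-terminal: add FIRST(Y) \ {ε} = { ')' }
    Y is nullable, so continue to the next symbol
  - Y is a non-terminal: add FIRST(Y) \ {ε} = { ')' }
    Y is nullable, so continue to the next symbol
  - ')' is a terminal: add ')' and stop
From L → ε:
  - ε-production, so ε ∈ FIRST(L)
From L → Y ;:
  - Y is a non-terminal: add FIRST(Y) \ {ε} = { ')' }
    Y is nullable, so continue to the next symbol
  - ';' is a terminal: add ';' and stop

Collecting: FIRST(L) = { ')', ';', ε }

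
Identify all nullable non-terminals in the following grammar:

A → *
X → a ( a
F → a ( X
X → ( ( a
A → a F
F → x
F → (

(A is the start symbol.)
None

There are no ε-productions, so no non-terminal can derive ε.
No non-terminals are nullable.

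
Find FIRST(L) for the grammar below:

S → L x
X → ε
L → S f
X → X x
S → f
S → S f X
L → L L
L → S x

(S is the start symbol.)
{ 'f' }

To compute FIRST(L), examine every production with L on the left-hand side, reading each right-hand side left to right until a non-nullable symbol is reached.

FIRST sets of the other non-terminals involved (by the same procedure, iterated to a fixed point):
  FIRST(S) = { 'f' }

From L → S f:
  - S is a non-terminal: add FIRST(S) \ {ε} = { 'f' }
    S is not nullable, so stop
From L → L L:
  - L is the symbol being defined: contributes nothing new
    L is not nullable, so stop
From L → S x:
  - S is a non-terminal: add FIRST(S) \ {ε} = { 'f' }
    S is not nullable, so stop

Collecting: FIRST(L) = { 'f' }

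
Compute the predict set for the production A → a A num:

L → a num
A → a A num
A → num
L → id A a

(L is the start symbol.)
PREDICT(A → a A num) = (FIRST(RHS) \ {ε}) ∪ (FOLLOW(A) if ε ∈ FIRST(RHS), i.e. RHS ⇒* ε)
FIRST(a A num) = { 'a' }
ε ∉ FIRST(a A num), so FOLLOW(A) is not added.
PREDICT(A → a A num) = { 'a' }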